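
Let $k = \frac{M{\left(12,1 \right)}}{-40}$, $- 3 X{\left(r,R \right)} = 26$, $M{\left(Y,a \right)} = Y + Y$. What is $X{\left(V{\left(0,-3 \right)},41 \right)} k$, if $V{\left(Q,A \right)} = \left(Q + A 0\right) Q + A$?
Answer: $\frac{26}{5} \approx 5.2$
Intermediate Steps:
$V{\left(Q,A \right)} = A + Q^{2}$ ($V{\left(Q,A \right)} = \left(Q + 0\right) Q + A = Q Q + A = Q^{2} + A = A + Q^{2}$)
$M{\left(Y,a \right)} = 2 Y$
$X{\left(r,R \right)} = - \frac{26}{3}$ ($X{\left(r,R \right)} = \left(- \frac{1}{3}\right) 26 = - \frac{26}{3}$)
$k = - \frac{3}{5}$ ($k = \frac{2 \cdot 12}{-40} = 24 \left(- \frac{1}{40}\right) = - \frac{3}{5} \approx -0.6$)
$X{\left(V{\left(0,-3 \right)},41 \right)} k = \left(- \frac{26}{3}\right) \left(- \frac{3}{5}\right) = \frac{26}{5}$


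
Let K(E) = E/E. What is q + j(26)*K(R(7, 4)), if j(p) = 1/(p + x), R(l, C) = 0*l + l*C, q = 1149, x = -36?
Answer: 11489/10 ≈ 1148.9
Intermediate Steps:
R(l, C) = C*l (R(l, C) = 0 + C*l = C*l)
j(p) = 1/(-36 + p) (j(p) = 1/(p - 36) = 1/(-36 + p))
K(E) = 1
q + j(26)*K(R(7, 4)) = 1149 + 1/(-36 + 26) = 1149 + 1/(-10) = 1149 - ⅒*1 = 1149 - ⅒ = 11489/10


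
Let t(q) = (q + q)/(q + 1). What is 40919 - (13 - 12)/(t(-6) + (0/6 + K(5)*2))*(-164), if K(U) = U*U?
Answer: 5360799/131 ≈ 40922.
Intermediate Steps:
K(U) = U²
t(q) = 2*q/(1 + q) (t(q) = (2*q)/(1 + q) = 2*q/(1 + q))
40919 - (13 - 12)/(t(-6) + (0/6 + K(5)*2))*(-164) = 40919 - (13 - 12)/(2*(-6)/(1 - 6) + (0/6 + 5²*2))*(-164) = 40919 - 1/(2*(-6)/(-5) + (0*(⅙) + 25*2))*(-164) = 40919 - 1/(2*(-6)*(-⅕) + (0 + 50))*(-164) = 40919 - 1/(12/5 + 50)*(-164) = 40919 - 1/(262/5)*(-164) = 40919 - 1*(5/262)*(-164) = 40919 - 5*(-164)/262 = 40919 - 1*(-410/131) = 40919 + 410/131 = 5360799/131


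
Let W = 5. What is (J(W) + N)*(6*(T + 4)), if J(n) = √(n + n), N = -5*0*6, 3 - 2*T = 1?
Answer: 30*√10 ≈ 94.868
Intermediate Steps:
T = 1 (T = 3/2 - ½*1 = 3/2 - ½ = 1)
N = 0 (N = 0*6 = 0)
J(n) = √2*√n (J(n) = √(2*n) = √2*√n)
(J(W) + N)*(6*(T + 4)) = (√2*√5 + 0)*(6*(1 + 4)) = (√10 + 0)*(6*5) = √10*30 = 30*√10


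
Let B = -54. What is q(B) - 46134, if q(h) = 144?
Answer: -45990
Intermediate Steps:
q(B) - 46134 = 144 - 46134 = -45990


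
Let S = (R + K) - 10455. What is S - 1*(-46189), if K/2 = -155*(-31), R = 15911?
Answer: 61255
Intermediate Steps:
K = 9610 (K = 2*(-155*(-31)) = 2*4805 = 9610)
S = 15066 (S = (15911 + 9610) - 10455 = 25521 - 10455 = 15066)
S - 1*(-46189) = 15066 - 1*(-46189) = 15066 + 46189 = 61255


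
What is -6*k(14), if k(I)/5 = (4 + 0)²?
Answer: -480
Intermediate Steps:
k(I) = 80 (k(I) = 5*(4 + 0)² = 5*4² = 5*16 = 80)
-6*k(14) = -6*80 = -480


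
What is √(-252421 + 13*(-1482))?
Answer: I*√271687 ≈ 521.24*I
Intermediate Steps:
√(-252421 + 13*(-1482)) = √(-252421 - 19266) = √(-271687) = I*√271687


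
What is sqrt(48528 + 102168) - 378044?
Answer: -378044 + 6*sqrt(4186) ≈ -3.7766e+5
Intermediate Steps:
sqrt(48528 + 102168) - 378044 = sqrt(150696) - 378044 = 6*sqrt(4186) - 378044 = -378044 + 6*sqrt(4186)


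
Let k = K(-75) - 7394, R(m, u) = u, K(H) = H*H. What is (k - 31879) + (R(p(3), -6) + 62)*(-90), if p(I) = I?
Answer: -38688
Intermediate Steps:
K(H) = H²
k = -1769 (k = (-75)² - 7394 = 5625 - 7394 = -1769)
(k - 31879) + (R(p(3), -6) + 62)*(-90) = (-1769 - 31879) + (-6 + 62)*(-90) = -33648 + 56*(-90) = -33648 - 5040 = -38688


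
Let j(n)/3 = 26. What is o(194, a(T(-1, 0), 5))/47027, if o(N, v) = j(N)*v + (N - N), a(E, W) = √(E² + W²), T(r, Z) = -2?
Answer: 78*√29/47027 ≈ 0.0089319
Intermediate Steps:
j(n) = 78 (j(n) = 3*26 = 78)
o(N, v) = 78*v (o(N, v) = 78*v + (N - N) = 78*v + 0 = 78*v)
o(194, a(T(-1, 0), 5))/47027 = (78*√((-2)² + 5²))/47027 = (78*√(4 + 25))*(1/47027) = (78*√29)*(1/47027) = 78*√29/47027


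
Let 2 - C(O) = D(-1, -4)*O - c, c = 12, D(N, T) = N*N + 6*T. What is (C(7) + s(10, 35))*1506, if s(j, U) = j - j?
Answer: 263550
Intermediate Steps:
s(j, U) = 0
D(N, T) = N**2 + 6*T
C(O) = 14 + 23*O (C(O) = 2 - (((-1)**2 + 6*(-4))*O - 1*12) = 2 - ((1 - 24)*O - 12) = 2 - (-23*O - 12) = 2 - (-12 - 23*O) = 2 + (12 + 23*O) = 14 + 23*O)
(C(7) + s(10, 35))*1506 = ((14 + 23*7) + 0)*1506 = ((14 + 161) + 0)*1506 = (175 + 0)*1506 = 175*1506 = 263550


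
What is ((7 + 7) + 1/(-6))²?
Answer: 6889/36 ≈ 191.36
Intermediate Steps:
((7 + 7) + 1/(-6))² = (14 - ⅙)² = (83/6)² = 6889/36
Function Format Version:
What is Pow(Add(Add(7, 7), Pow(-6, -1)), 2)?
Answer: Rational(6889, 36) ≈ 191.36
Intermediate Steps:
Pow(Add(Add(7, 7), Pow(-6, -1)), 2) = Pow(Add(14, Rational(-1, 6)), 2) = Pow(Rational(83, 6), 2) = Rational(6889, 36)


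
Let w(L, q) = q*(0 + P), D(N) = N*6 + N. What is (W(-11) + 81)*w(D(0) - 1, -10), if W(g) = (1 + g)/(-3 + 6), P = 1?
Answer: -2330/3 ≈ -776.67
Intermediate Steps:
D(N) = 7*N (D(N) = 6*N + N = 7*N)
w(L, q) = q (w(L, q) = q*(0 + 1) = q*1 = q)
W(g) = 1/3 + g/3 (W(g) = (1 + g)/3 = (1 + g)*(1/3) = 1/3 + g/3)
(W(-11) + 81)*w(D(0) - 1, -10) = ((1/3 + (1/3)*(-11)) + 81)*(-10) = ((1/3 - 11/3) + 81)*(-10) = (-10/3 + 81)*(-10) = (233/3)*(-10) = -2330/3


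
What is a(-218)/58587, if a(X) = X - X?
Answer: 0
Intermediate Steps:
a(X) = 0
a(-218)/58587 = 0/58587 = 0*(1/58587) = 0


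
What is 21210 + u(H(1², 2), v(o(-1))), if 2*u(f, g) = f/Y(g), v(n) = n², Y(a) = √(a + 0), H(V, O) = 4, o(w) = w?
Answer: 21212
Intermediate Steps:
Y(a) = √a
u(f, g) = f/(2*√g) (u(f, g) = (f/(√g))/2 = (f/√g)/2 = f/(2*√g))
21210 + u(H(1², 2), v(o(-1))) = 21210 + (½)*4/√((-1)²) = 21210 + (½)*4/√1 = 21210 + (½)*4*1 = 21210 + 2 = 21212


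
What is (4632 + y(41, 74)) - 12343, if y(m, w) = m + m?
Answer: -7629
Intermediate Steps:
y(m, w) = 2*m
(4632 + y(41, 74)) - 12343 = (4632 + 2*41) - 12343 = (4632 + 82) - 12343 = 4714 - 12343 = -7629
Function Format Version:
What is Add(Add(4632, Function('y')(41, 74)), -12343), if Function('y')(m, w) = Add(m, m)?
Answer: -7629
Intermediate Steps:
Function('y')(m, w) = Mul(2, m)
Add(Add(4632, Function('y')(41, 74)), -12343) = Add(Add(4632, Mul(2, 41)), -12343) = Add(Add(4632, 82), -12343) = Add(4714, -12343) = -7629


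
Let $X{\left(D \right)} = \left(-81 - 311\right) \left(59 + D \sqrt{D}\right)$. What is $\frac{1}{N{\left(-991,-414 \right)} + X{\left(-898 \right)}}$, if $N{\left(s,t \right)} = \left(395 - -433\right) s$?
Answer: $- \frac{210919}{27996924123716} - \frac{22001 i \sqrt{898}}{6999231030929} \approx -7.5336 \cdot 10^{-9} - 9.4196 \cdot 10^{-8} i$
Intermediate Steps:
$X{\left(D \right)} = -23128 - 392 D^{\frac{3}{2}}$ ($X{\left(D \right)} = - 392 \left(59 + D^{\frac{3}{2}}\right) = -23128 - 392 D^{\frac{3}{2}}$)
$N{\left(s,t \right)} = 828 s$ ($N{\left(s,t \right)} = \left(395 + 433\right) s = 828 s$)
$\frac{1}{N{\left(-991,-414 \right)} + X{\left(-898 \right)}} = \frac{1}{828 \left(-991\right) - \left(23128 + 392 \left(-898\right)^{\frac{3}{2}}\right)} = \frac{1}{-820548 - \left(23128 + 392 \left(- 898 i \sqrt{898}\right)\right)} = \frac{1}{-820548 - \left(23128 - 352016 i \sqrt{898}\right)} = \frac{1}{-843676 + 352016 i \sqrt{898}}$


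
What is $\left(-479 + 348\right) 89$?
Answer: $-11659$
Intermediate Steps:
$\left(-479 + 348\right) 89 = \left(-131\right) 89 = -11659$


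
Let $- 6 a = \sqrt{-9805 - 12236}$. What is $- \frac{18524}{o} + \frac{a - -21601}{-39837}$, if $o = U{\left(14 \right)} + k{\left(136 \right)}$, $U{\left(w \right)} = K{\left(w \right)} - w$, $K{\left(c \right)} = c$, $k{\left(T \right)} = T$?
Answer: $- \frac{185219581}{1354458} + \frac{i \sqrt{2449}}{79674} \approx -136.75 + 0.00062112 i$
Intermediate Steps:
$a = - \frac{i \sqrt{2449}}{2}$ ($a = - \frac{\sqrt{-9805 - 12236}}{6} = - \frac{\sqrt{-22041}}{6} = - \frac{3 i \sqrt{2449}}{6} = - \frac{i \sqrt{2449}}{2} \approx - 24.744 i$)
$U{\left(w \right)} = 0$ ($U{\left(w \right)} = w - w = 0$)
$o = 136$ ($o = 0 + 136 = 136$)
$- \frac{18524}{o} + \frac{a - -21601}{-39837} = - \frac{18524}{136} + \frac{- \frac{i \sqrt{2449}}{2} - -21601}{-39837} = \left(-18524\right) \frac{1}{136} + \left(- \frac{i \sqrt{2449}}{2} + 21601\right) \left(- \frac{1}{39837}\right) = - \frac{4631}{34} + \left(21601 - \frac{i \sqrt{2449}}{2}\right) \left(- \frac{1}{39837}\right) = - \frac{4631}{34} - \left(\frac{21601}{39837} - \frac{i \sqrt{2449}}{79674}\right) = - \frac{185219581}{1354458} + \frac{i \sqrt{2449}}{79674}$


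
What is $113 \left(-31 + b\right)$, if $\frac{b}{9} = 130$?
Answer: $128707$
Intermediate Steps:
$b = 1170$ ($b = 9 \cdot 130 = 1170$)
$113 \left(-31 + b\right) = 113 \left(-31 + 1170\right) = 113 \cdot 1139 = 128707$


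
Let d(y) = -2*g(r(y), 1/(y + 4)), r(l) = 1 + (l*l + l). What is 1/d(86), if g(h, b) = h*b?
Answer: -45/7483 ≈ -0.0060136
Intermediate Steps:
r(l) = 1 + l + l**2 (r(l) = 1 + (l**2 + l) = 1 + (l + l**2) = 1 + l + l**2)
g(h, b) = b*h
d(y) = -2*(1 + y + y**2)/(4 + y) (d(y) = -2*(1 + y + y**2)/(y + 4) = -2*(1 + y + y**2)/(4 + y))
1/d(86) = 1/(2*(-1 - 1*86 - 1*86**2)/(4 + 86)) = 1/(2*(-1 - 86 - 1*7396)/90) = 1/(2*(1/90)*(-1 - 86 - 7396)) = 1/(2*(1/90)*(-7483)) = 1/(-7483/45) = -45/7483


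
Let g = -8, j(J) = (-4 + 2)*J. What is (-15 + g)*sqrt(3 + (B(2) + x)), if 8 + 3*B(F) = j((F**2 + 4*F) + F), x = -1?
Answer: -23*I*sqrt(10) ≈ -72.732*I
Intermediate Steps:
j(J) = -2*J
B(F) = -8/3 - 10*F/3 - 2*F**2/3 (B(F) = -8/3 + (-2*((F**2 + 4*F) + F))/3 = -8/3 + (-2*(F**2 + 5*F))/3 = -8/3 + (-10*F - 2*F**2)/3 = -8/3 + (-10*F/3 - 2*F**2/3) = -8/3 - 10*F/3 - 2*F**2/3)
(-15 + g)*sqrt(3 + (B(2) + x)) = (-15 - 8)*sqrt(3 + ((-8/3 - 2/3*2*(5 + 2)) - 1)) = -23*sqrt(3 + ((-8/3 - 2/3*2*7) - 1)) = -23*sqrt(3 + ((-8/3 - 28/3) - 1)) = -23*sqrt(3 + (-12 - 1)) = -23*sqrt(3 - 13) = -23*I*sqrt(10)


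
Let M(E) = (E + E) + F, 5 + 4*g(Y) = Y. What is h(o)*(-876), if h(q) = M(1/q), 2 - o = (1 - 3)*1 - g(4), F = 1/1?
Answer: -6716/5 ≈ -1343.2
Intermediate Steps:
F = 1
g(Y) = -5/4 + Y/4
o = 15/4 (o = 2 - ((1 - 3)*1 - (-5/4 + (¼)*4)) = 2 - (-2*1 - (-5/4 + 1)) = 2 - (-2 - 1*(-¼)) = 2 - (-2 + ¼) = 2 - 1*(-7/4) = 2 + 7/4 = 15/4 ≈ 3.7500)
M(E) = 1 + 2*E (M(E) = (E + E) + 1 = 2*E + 1 = 1 + 2*E)
h(q) = 1 + 2/q (h(q) = 1 + 2*(1/q) = 1 + 2/q)
h(o)*(-876) = ((2 + 15/4)/(15/4))*(-876) = ((4/15)*(23/4))*(-876) = (23/15)*(-876) = -6716/5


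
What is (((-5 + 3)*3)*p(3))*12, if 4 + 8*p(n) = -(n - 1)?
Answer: 54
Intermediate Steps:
p(n) = -3/8 - n/8 (p(n) = -1/2 + (-(n - 1))/8 = -1/2 + (-(-1 + n))/8 = -1/2 + (1 - n)/8 = -1/2 + (1/8 - n/8) = -3/8 - n/8)
(((-5 + 3)*3)*p(3))*12 = (((-5 + 3)*3)*(-3/8 - 1/8*3))*12 = ((-2*3)*(-3/8 - 3/8))*12 = -6*(-3/4)*12 = (9/2)*12 = 54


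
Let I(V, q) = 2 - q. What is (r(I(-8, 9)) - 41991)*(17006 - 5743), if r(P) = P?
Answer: -473023474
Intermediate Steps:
(r(I(-8, 9)) - 41991)*(17006 - 5743) = ((2 - 1*9) - 41991)*(17006 - 5743) = ((2 - 9) - 41991)*11263 = (-7 - 41991)*11263 = -41998*11263 = -473023474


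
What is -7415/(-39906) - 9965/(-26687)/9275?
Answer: 367154547433/1975521987810 ≈ 0.18585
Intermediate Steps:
-7415/(-39906) - 9965/(-26687)/9275 = -7415*(-1/39906) - 9965*(-1/26687)*(1/9275) = 7415/39906 + (9965/26687)*(1/9275) = 7415/39906 + 1993/49504385 = 367154547433/1975521987810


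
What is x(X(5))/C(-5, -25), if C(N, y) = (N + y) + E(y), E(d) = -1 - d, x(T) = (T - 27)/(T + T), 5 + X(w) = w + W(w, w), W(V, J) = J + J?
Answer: 17/120 ≈ 0.14167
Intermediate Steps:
W(V, J) = 2*J
X(w) = -5 + 3*w (X(w) = -5 + (w + 2*w) = -5 + 3*w)
x(T) = (-27 + T)/(2*T) (x(T) = (-27 + T)/((2*T)) = (-27 + T)*(1/(2*T)) = (-27 + T)/(2*T))
C(N, y) = -1 + N (C(N, y) = (N + y) + (-1 - y) = -1 + N)
x(X(5))/C(-5, -25) = ((-27 + (-5 + 3*5))/(2*(-5 + 3*5)))/(-1 - 5) = ((-27 + (-5 + 15))/(2*(-5 + 15)))/(-6) = ((½)*(-27 + 10)/10)*(-⅙) = ((½)*(⅒)*(-17))*(-⅙) = -17/20*(-⅙) = 17/120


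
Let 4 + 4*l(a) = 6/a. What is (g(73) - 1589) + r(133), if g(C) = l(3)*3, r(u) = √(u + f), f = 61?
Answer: -3181/2 + √194 ≈ -1576.6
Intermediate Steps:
l(a) = -1 + 3/(2*a) (l(a) = -1 + (6/a)/4 = -1 + 3/(2*a))
r(u) = √(61 + u) (r(u) = √(u + 61) = √(61 + u))
g(C) = -3/2 (g(C) = ((3/2 - 1*3)/3)*3 = ((3/2 - 3)/3)*3 = ((⅓)*(-3/2))*3 = -½*3 = -3/2)
(g(73) - 1589) + r(133) = (-3/2 - 1589) + √(61 + 133) = -3181/2 + √194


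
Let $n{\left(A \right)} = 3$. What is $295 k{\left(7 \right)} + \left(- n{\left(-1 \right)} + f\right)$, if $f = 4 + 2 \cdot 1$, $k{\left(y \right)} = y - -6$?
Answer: $3838$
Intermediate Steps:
$k{\left(y \right)} = 6 + y$ ($k{\left(y \right)} = y + 6 = 6 + y$)
$f = 6$ ($f = 4 + 2 = 6$)
$295 k{\left(7 \right)} + \left(- n{\left(-1 \right)} + f\right) = 295 \left(6 + 7\right) + \left(\left(-1\right) 3 + 6\right) = 295 \cdot 13 + \left(-3 + 6\right) = 3835 + 3 = 3838$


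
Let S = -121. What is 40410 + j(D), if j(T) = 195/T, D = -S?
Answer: 4889805/121 ≈ 40412.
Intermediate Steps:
D = 121 (D = -1*(-121) = 121)
40410 + j(D) = 40410 + 195/121 = 4889805/121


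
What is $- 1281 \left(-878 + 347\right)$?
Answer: $680211$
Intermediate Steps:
$- 1281 \left(-878 + 347\right) = \left(-1281\right) \left(-531\right) = 680211$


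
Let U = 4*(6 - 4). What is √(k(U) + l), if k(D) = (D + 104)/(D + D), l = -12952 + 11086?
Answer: 13*I*√11 ≈ 43.116*I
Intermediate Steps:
l = -1866
U = 8 (U = 4*2 = 8)
k(D) = (104 + D)/(2*D) (k(D) = (104 + D)/((2*D)) = (104 + D)*(1/(2*D)) = (104 + D)/(2*D))
√(k(U) + l) = √((½)*(104 + 8)/8 - 1866) = √((½)*(⅛)*112 - 1866) = √(7 - 1866) = √(-1859) = 13*I*√11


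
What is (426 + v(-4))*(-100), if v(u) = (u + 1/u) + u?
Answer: -41775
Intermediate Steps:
v(u) = 1/u + 2*u
(426 + v(-4))*(-100) = (426 + (1/(-4) + 2*(-4)))*(-100) = (426 + (-¼ - 8))*(-100) = (426 - 33/4)*(-100) = (1671/4)*(-100) = -41775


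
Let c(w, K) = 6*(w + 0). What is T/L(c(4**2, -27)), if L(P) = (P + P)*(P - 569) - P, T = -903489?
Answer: 301163/30304 ≈ 9.9381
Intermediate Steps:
c(w, K) = 6*w
L(P) = -P + 2*P*(-569 + P) (L(P) = (2*P)*(-569 + P) - P = 2*P*(-569 + P) - P = -P + 2*P*(-569 + P))
T/L(c(4**2, -27)) = -903489*1/(96*(-1139 + 2*(6*4**2))) = -903489*1/(96*(-1139 + 2*(6*16))) = -903489*1/(96*(-1139 + 2*96)) = -903489*1/(96*(-1139 + 192)) = -903489/(96*(-947)) = -903489/(-90912) = -903489*(-1/90912) = 301163/30304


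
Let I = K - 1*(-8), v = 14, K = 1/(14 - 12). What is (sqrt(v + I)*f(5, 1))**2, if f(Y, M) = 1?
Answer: 45/2 ≈ 22.500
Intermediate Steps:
K = 1/2 ≈ 0.50000
I = 17/2 (I = 1/2 - 1*(-8) = 1/2 + 8 = 17/2 ≈ 8.5000)
(sqrt(v + I)*f(5, 1))**2 = (sqrt(14 + 17/2)*1)**2 = (sqrt(45/2)*1)**2 = ((3*sqrt(10)/2)*1)**2 = (3*sqrt(10)/2)**2 = 45/2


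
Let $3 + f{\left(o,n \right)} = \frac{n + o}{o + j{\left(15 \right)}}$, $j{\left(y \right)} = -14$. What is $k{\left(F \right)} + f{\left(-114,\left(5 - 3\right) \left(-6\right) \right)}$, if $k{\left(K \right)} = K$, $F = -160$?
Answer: $- \frac{10369}{64} \approx -162.02$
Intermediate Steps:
$f{\left(o,n \right)} = -3 + \frac{n + o}{-14 + o}$ ($f{\left(o,n \right)} = -3 + \frac{n + o}{o - 14} = -3 + \frac{n + o}{-14 + o}$)
$k{\left(F \right)} + f{\left(-114,\left(5 - 3\right) \left(-6\right) \right)} = -160 + \frac{42 + \left(5 - 3\right) \left(-6\right) - -228}{-14 - 114} = -160 + \frac{42 + 2 \left(-6\right) + 228}{-128} = -160 - \frac{42 - 12 + 228}{128} = -160 - \frac{129}{64} = - \frac{10369}{64}$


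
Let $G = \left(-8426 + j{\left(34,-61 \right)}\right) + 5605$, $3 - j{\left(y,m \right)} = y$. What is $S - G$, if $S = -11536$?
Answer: $-8684$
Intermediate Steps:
$j{\left(y,m \right)} = 3 - y$
$G = -2852$ ($G = \left(-8426 + \left(3 - 34\right)\right) + 5605 = \left(-8426 - 31\right) + 5605 = -8457 + 5605 = -2852$)
$S - G = -11536 - -2852 = -11536 + 2852 = -8684$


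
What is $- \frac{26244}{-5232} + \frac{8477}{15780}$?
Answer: $\frac{2387927}{430005} \approx 5.5533$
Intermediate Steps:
$- \frac{26244}{-5232} + \frac{8477}{15780} = \left(-26244\right) \left(- \frac{1}{5232}\right) + 8477 \cdot \frac{1}{15780} = \frac{2187}{436} + \frac{8477}{15780} = \frac{2387927}{430005}$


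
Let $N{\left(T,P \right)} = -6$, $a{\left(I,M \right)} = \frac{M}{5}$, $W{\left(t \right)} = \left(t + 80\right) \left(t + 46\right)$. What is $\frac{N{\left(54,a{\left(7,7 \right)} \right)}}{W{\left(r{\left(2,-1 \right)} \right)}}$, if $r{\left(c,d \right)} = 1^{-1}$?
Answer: $- \frac{2}{1269} \approx -0.001576$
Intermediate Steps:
$r{\left(c,d \right)} = 1$
$W{\left(t \right)} = \left(46 + t\right) \left(80 + t\right)$ ($W{\left(t \right)} = \left(80 + t\right) \left(46 + t\right) = \left(46 + t\right) \left(80 + t\right)$)
$a{\left(I,M \right)} = \frac{M}{5}$ ($a{\left(I,M \right)} = M \frac{1}{5} = \frac{M}{5}$)
$\frac{N{\left(54,a{\left(7,7 \right)} \right)}}{W{\left(r{\left(2,-1 \right)} \right)}} = - \frac{6}{3680 + 1^{2} + 126 \cdot 1} = - \frac{6}{3680 + 1 + 126} = - \frac{6}{3807} = \left(-6\right) \frac{1}{3807} = - \frac{2}{1269}$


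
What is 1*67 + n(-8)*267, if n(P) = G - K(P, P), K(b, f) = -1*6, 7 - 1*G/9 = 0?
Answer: 18490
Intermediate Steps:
G = 63 (G = 63 - 9*0 = 63 + 0 = 63)
K(b, f) = -6
n(P) = 69 (n(P) = 63 - 1*(-6) = 63 + 6 = 69)
1*67 + n(-8)*267 = 1*67 + 69*267 = 67 + 18423 = 18490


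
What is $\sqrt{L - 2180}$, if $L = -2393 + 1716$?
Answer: $i \sqrt{2857} \approx 53.451 i$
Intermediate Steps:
$L = -677$
$\sqrt{L - 2180} = \sqrt{-677 - 2180} = \sqrt{-2857} = i \sqrt{2857}$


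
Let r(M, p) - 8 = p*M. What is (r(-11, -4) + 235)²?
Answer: 82369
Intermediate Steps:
r(M, p) = 8 + M*p (r(M, p) = 8 + p*M = 8 + M*p)
(r(-11, -4) + 235)² = ((8 - 11*(-4)) + 235)² = ((8 + 44) + 235)² = (52 + 235)² = 287² = 82369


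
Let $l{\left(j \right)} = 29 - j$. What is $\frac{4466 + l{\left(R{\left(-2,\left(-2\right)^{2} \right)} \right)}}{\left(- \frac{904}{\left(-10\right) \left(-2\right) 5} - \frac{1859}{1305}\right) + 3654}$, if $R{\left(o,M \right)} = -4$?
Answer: $\frac{2668725}{2161279} \approx 1.2348$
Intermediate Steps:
$\frac{4466 + l{\left(R{\left(-2,\left(-2\right)^{2} \right)} \right)}}{\left(- \frac{904}{\left(-10\right) \left(-2\right) 5} - \frac{1859}{1305}\right) + 3654} = \frac{4466 + \left(29 - -4\right)}{\left(- \frac{904}{\left(-10\right) \left(-2\right) 5} - \frac{1859}{1305}\right) + 3654} = \frac{4466 + \left(29 + 4\right)}{\left(- \frac{904}{20 \cdot 5} - \frac{1859}{1305}\right) + 3654} = \frac{4466 + 33}{\left(- \frac{904}{100} - \frac{1859}{1305}\right) + 3654} = \frac{4499}{\left(\left(-904\right) \frac{1}{100} - \frac{1859}{1305}\right) + 3654} = \frac{4499}{\left(- \frac{226}{25} - \frac{1859}{1305}\right) + 3654} = \frac{4499}{- \frac{68281}{6525} + 3654} = \frac{4499}{\frac{23774069}{6525}} = 4499 \cdot \frac{6525}{23774069} = \frac{2668725}{2161279}$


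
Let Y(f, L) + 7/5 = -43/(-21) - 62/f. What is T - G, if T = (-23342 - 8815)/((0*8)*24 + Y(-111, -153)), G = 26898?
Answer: -83657991/1562 ≈ -53558.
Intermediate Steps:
Y(f, L) = 68/105 - 62/f (Y(f, L) = -7/5 + (-43/(-21) - 62/f) = -7/5 + (-43*(-1/21) - 62/f) = -7/5 + (43/21 - 62/f) = 68/105 - 62/f)
T = -41643315/1562 (T = (-23342 - 8815)/((0*8)*24 + (68/105 - 62/(-111))) = -32157/(0*24 + (68/105 - 62*(-1/111))) = -32157/(0 + (68/105 + 62/111)) = -32157/(0 + 1562/1295) = -32157/1562/1295 = -32157*1295/1562 = -41643315/1562 ≈ -26660.)
T - G = -41643315/1562 - 1*26898 = -41643315/1562 - 26898 = -83657991/1562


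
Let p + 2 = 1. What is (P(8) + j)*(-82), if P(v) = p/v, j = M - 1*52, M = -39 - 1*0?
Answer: 29889/4 ≈ 7472.3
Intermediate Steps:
p = -1 (p = -2 + 1 = -1)
M = -39 (M = -39 + 0 = -39)
j = -91 (j = -39 - 1*52 = -39 - 52 = -91)
P(v) = -1/v
(P(8) + j)*(-82) = (-1/8 - 91)*(-82) = (-1*⅛ - 91)*(-82) = (-⅛ - 91)*(-82) = -729/8*(-82) = 29889/4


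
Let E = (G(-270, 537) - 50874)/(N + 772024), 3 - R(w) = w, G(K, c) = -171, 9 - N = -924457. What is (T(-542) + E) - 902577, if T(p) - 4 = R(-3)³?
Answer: -306167935595/339298 ≈ -9.0236e+5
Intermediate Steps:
N = 924466 (N = 9 - 1*(-924457) = 9 + 924457 = 924466)
R(w) = 3 - w
E = -10209/339298 (E = (-171 - 50874)/(924466 + 772024) = -51045/1696490 = -51045*1/1696490 = -10209/339298 ≈ -0.030089)
T(p) = 220 (T(p) = 4 + (3 - 1*(-3))³ = 4 + (3 + 3)³ = 4 + 6³ = 4 + 216 = 220)
(T(-542) + E) - 902577 = (220 - 10209/339298) - 902577 = 74635351/339298 - 902577 = -306167935595/339298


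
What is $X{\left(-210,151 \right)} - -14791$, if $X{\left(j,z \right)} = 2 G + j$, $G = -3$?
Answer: $14575$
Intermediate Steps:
$X{\left(j,z \right)} = -6 + j$ ($X{\left(j,z \right)} = 2 \left(-3\right) + j = -6 + j$)
$X{\left(-210,151 \right)} - -14791 = \left(-6 - 210\right) - -14791 = -216 + 14791 = 14575$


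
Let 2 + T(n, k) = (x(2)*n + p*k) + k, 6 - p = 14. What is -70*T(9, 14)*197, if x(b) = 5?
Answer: 758450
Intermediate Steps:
p = -8 (p = 6 - 1*14 = 6 - 14 = -8)
T(n, k) = -2 - 7*k + 5*n (T(n, k) = -2 + ((5*n - 8*k) + k) = -2 + ((-8*k + 5*n) + k) = -2 + (-7*k + 5*n) = -2 - 7*k + 5*n)
-70*T(9, 14)*197 = -70*(-2 - 7*14 + 5*9)*197 = -70*(-2 - 98 + 45)*197 = -70*(-55)*197 = 3850*197 = 758450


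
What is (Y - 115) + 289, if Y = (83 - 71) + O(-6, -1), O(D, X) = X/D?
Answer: 1117/6 ≈ 186.17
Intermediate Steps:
Y = 73/6 (Y = (83 - 71) - 1/(-6) = 12 - 1*(-⅙) = 12 + ⅙ = 73/6 ≈ 12.167)
(Y - 115) + 289 = (73/6 - 115) + 289 = -617/6 + 289 = 1117/6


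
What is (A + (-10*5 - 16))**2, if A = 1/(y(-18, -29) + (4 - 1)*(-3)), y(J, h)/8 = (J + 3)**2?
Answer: 13972422025/3207681 ≈ 4355.9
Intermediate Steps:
y(J, h) = 8*(3 + J)**2 (y(J, h) = 8*(J + 3)**2 = 8*(3 + J)**2)
A = 1/1791 (A = 1/(8*(3 - 18)**2 + (4 - 1)*(-3)) = 1/(8*(-15)**2 + 3*(-3)) = 1/(8*225 - 9) = 1/(1800 - 9) = 1/1791 ≈ 0.00055835)
(A + (-10*5 - 16))**2 = (1/1791 + (-10*5 - 16))**2 = (1/1791 + (-50 - 16))**2 = (1/1791 - 66)**2 = (-118205/1791)**2 = 13972422025/3207681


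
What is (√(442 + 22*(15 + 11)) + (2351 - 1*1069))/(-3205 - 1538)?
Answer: -1282/4743 - 13*√6/4743 ≈ -0.27701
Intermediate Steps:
(√(442 + 22*(15 + 11)) + (2351 - 1*1069))/(-3205 - 1538) = (√(442 + 22*26) + (2351 - 1069))/(-4743) = (√(442 + 572) + 1282)*(-1/4743) = (√1014 + 1282)*(-1/4743) = (13*√6 + 1282)*(-1/4743) = (1282 + 13*√6)*(-1/4743) = -1282/4743 - 13*√6/4743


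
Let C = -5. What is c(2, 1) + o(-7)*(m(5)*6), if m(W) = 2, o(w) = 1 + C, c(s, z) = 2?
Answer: -46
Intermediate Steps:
o(w) = -4 (o(w) = 1 - 5 = -4)
c(2, 1) + o(-7)*(m(5)*6) = 2 - 8*6 = 2 - 4*12 = 2 - 48 = -46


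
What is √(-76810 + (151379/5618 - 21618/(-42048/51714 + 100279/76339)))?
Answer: I*√1804908118489235497022874/3878669426 ≈ 346.37*I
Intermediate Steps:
√(-76810 + (151379/5618 - 21618/(-42048/51714 + 100279/76339))) = √(-76810 + (151379*(1/5618) - 21618/(-42048*1/51714 + 100279*(1/76339)))) = √(-76810 + (151379/5618 - 21618/(-2336/2873 + 100279/76339))) = √(-76810 + (151379/5618 - 21618/109773663/219321947)) = √(-76810 + (151379/5618 - 21618*219321947/109773663)) = √(-76810 + (151379/5618 - 1580433950082/36591221)) = √(-76810 - 8873338789116917/205569479578) = √(-24663130515503097/205569479578) = I*√1804908118489235497022874/3878669426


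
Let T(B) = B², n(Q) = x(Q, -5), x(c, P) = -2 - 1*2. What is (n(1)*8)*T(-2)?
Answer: -128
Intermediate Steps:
x(c, P) = -4 (x(c, P) = -2 - 2 = -4)
n(Q) = -4
(n(1)*8)*T(-2) = -4*8*(-2)² = -32*4 = -128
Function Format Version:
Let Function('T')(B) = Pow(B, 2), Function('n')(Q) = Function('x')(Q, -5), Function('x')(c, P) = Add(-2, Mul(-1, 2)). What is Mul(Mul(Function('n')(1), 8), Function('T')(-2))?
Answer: -128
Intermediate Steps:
Function('x')(c, P) = -4 (Function('x')(c, P) = Add(-2, -2) = -4)
Function('n')(Q) = -4
Mul(Mul(Function('n')(1), 8), Function('T')(-2)) = Mul(Mul(-4, 8), Pow(-2, 2)) = Mul(-32, 4) = -128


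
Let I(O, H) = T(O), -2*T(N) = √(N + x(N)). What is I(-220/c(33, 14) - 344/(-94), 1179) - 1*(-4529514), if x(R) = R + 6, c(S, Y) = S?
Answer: 4529514 - I*√282/282 ≈ 4.5295e+6 - 0.059549*I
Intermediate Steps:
x(R) = 6 + R
T(N) = -√(6 + 2*N)/2 (T(N) = -√(N + (6 + N))/2 = -√(6 + 2*N)/2)
I(O, H) = -√(6 + 2*O)/2
I(-220/c(33, 14) - 344/(-94), 1179) - 1*(-4529514) = -√(6 + 2*(-220/33 - 344/(-94)))/2 - 1*(-4529514) = -√(6 + 2*(-220*1/33 - 344*(-1/94)))/2 + 4529514 = -√(6 + 2*(-20/3 + 172/47))/2 + 4529514 = -√(6 + 2*(-424/141))/2 + 4529514 = -√(6 - 848/141)/2 + 4529514 = -I*√282/282 + 4529514 = 4529514 - I*√282/282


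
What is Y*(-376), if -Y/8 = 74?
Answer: 222592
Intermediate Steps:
Y = -592 (Y = -8*74 = -592)
Y*(-376) = -592*(-376) = 222592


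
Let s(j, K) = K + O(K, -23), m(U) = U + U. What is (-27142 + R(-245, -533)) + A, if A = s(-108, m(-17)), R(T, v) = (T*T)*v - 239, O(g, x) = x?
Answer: -32020763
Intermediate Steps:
m(U) = 2*U
s(j, K) = -23 + K (s(j, K) = K - 23 = -23 + K)
R(T, v) = -239 + v*T² (R(T, v) = T²*v - 239 = v*T² - 239 = -239 + v*T²)
A = -57 (A = -23 + 2*(-17) = -23 - 34 = -57)
(-27142 + R(-245, -533)) + A = (-27142 + (-239 - 533*(-245)²)) - 57 = (-27142 + (-239 - 533*60025)) - 57 = (-27142 + (-239 - 31993325)) - 57 = (-27142 - 31993564) - 57 = -32020706 - 57 = -32020763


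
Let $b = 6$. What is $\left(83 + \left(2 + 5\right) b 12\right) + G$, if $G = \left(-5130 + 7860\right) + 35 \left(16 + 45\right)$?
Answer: $5452$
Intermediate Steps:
$G = 4865$ ($G = 2730 + 35 \cdot 61 = 2730 + 2135 = 4865$)
$\left(83 + \left(2 + 5\right) b 12\right) + G = \left(83 + \left(2 + 5\right) 6 \cdot 12\right) + 4865 = \left(83 + 7 \cdot 6 \cdot 12\right) + 4865 = \left(83 + 42 \cdot 12\right) + 4865 = \left(83 + 504\right) + 4865 = 587 + 4865 = 5452$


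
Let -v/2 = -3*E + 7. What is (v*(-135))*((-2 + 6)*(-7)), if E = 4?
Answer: 37800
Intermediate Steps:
v = 10 (v = -2*(-3*4 + 7) = -2*(-12 + 7) = -2*(-5) = 10)
(v*(-135))*((-2 + 6)*(-7)) = (10*(-135))*((-2 + 6)*(-7)) = -5400*(-7) = -1350*(-28) = 37800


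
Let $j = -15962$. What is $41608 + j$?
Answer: $25646$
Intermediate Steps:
$41608 + j = 41608 - 15962 = 25646$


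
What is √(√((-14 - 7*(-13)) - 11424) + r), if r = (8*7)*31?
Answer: √(1736 + I*√11347) ≈ 41.685 + 1.2777*I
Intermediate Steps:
r = 1736 (r = 56*31 = 1736)
√(√((-14 - 7*(-13)) - 11424) + r) = √(√((-14 - 7*(-13)) - 11424) + 1736) = √(√((-14 + 91) - 11424) + 1736) = √(√(77 - 11424) + 1736) = √(√(-11347) + 1736) = √(I*√11347 + 1736) = √(1736 + I*√11347)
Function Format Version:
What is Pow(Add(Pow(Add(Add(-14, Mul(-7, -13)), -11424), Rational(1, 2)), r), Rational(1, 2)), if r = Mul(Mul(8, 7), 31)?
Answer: Pow(Add(1736, Mul(I, Pow(11347, Rational(1, 2)))), Rational(1, 2)) ≈ Add(41.685, Mul(1.2777, I))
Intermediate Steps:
r = 1736 (r = Mul(56, 31) = 1736)
Pow(Add(Pow(Add(Add(-14, Mul(-7, -13)), -11424), Rational(1, 2)), r), Rational(1, 2)) = Pow(Add(Pow(Add(Add(-14, Mul(-7, -13)), -11424), Rational(1, 2)), 1736), Rational(1, 2)) = Pow(Add(Pow(Add(Add(-14, 91), -11424), Rational(1, 2)), 1736), Rational(1, 2)) = Pow(Add(Pow(Add(77, -11424), Rational(1, 2)), 1736), Rational(1, 2)) = Pow(Add(Pow(-11347, Rational(1, 2)), 1736), Rational(1, 2)) = Pow(Add(Mul(I, Pow(11347, Rational(1, 2))), 1736), Rational(1, 2)) = Pow(Add(1736, Mul(I, Pow(11347, Rational(1, 2)))), Rational(1, 2))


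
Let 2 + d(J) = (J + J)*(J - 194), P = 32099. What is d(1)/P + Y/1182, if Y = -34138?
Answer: -548127139/18970509 ≈ -28.894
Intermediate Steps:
d(J) = -2 + 2*J*(-194 + J) (d(J) = -2 + (J + J)*(J - 194) = -2 + (2*J)*(-194 + J) = -2 + 2*J*(-194 + J))
d(1)/P + Y/1182 = (-2 - 388*1 + 2*1²)/32099 - 34138/1182 = (-2 - 388 + 2*1)*(1/32099) - 34138*1/1182 = (-2 - 388 + 2)*(1/32099) - 17069/591 = -388*1/32099 - 17069/591 = -388/32099 - 17069/591 = -548127139/18970509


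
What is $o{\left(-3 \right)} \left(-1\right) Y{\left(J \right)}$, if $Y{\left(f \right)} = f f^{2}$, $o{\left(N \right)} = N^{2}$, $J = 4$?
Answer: $-576$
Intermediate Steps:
$Y{\left(f \right)} = f^{3}$
$o{\left(-3 \right)} \left(-1\right) Y{\left(J \right)} = \left(-3\right)^{2} \left(-1\right) 4^{3} = 9 \left(-1\right) 64 = \left(-9\right) 64 = -576$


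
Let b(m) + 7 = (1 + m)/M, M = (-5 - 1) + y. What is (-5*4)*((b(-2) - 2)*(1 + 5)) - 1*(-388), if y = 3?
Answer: 1428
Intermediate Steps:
M = -3 (M = (-5 - 1) + 3 = -6 + 3 = -3)
b(m) = -22/3 - m/3 (b(m) = -7 + (1 + m)/(-3) = -7 + (1 + m)*(-⅓) = -7 + (-⅓ - m/3) = -22/3 - m/3)
(-5*4)*((b(-2) - 2)*(1 + 5)) - 1*(-388) = (-5*4)*(((-22/3 - ⅓*(-2)) - 2)*(1 + 5)) - 1*(-388) = -20*((-22/3 + ⅔) - 2)*6 + 388 = -20*(-20/3 - 2)*6 + 388 = -(-520)*6/3 + 388 = -20*(-52) + 388 = 1040 + 388 = 1428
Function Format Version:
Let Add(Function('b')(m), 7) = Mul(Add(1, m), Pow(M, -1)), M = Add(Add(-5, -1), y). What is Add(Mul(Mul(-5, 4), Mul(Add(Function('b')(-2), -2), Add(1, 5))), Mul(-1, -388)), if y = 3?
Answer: 1428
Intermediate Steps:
M = -3 (M = Add(Add(-5, -1), 3) = Add(-6, 3) = -3)
Function('b')(m) = Add(Rational(-22, 3), Mul(Rational(-1, 3), m)) (Function('b')(m) = Add(-7, Mul(Add(1, m), Pow(-3, -1))) = Add(-7, Mul(Add(1, m), Rational(-1, 3))) = Add(-7, Add(Rational(-1, 3), Mul(Rational(-1, 3), m))) = Add(Rational(-22, 3), Mul(Rational(-1, 3), m)))
Add(Mul(Mul(-5, 4), Mul(Add(Function('b')(-2), -2), Add(1, 5))), Mul(-1, -388)) = Add(Mul(Mul(-5, 4), Mul(Add(Add(Rational(-22, 3), Mul(Rational(-1, 3), -2)), -2), Add(1, 5))), Mul(-1, -388)) = Add(Mul(-20, Mul(Add(Add(Rational(-22, 3), Rational(2, 3)), -2), 6)), 388) = Add(Mul(-20, Mul(Add(Rational(-20, 3), -2), 6)), 388) = Add(Mul(-20, Mul(Rational(-26, 3), 6)), 388) = Add(Mul(-20, -52), 388) = Add(1040, 388) = 1428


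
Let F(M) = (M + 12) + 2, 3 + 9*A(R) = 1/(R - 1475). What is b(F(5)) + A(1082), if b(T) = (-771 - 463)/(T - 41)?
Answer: 2169349/38907 ≈ 55.757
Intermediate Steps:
A(R) = -⅓ + 1/(9*(-1475 + R)) (A(R) = -⅓ + 1/(9*(R - 1475)) = -⅓ + 1/(9*(-1475 + R)))
F(M) = 14 + M (F(M) = (12 + M) + 2 = 14 + M)
b(T) = -1234/(-41 + T)
b(F(5)) + A(1082) = -1234/(-41 + (14 + 5)) + (4426 - 3*1082)/(9*(-1475 + 1082)) = -1234/(-41 + 19) + (⅑)*(4426 - 3246)/(-393) = -1234/(-22) + (⅑)*(-1/393)*1180 = -1234*(-1/22) - 1180/3537 = 617/11 - 1180/3537 = 2169349/38907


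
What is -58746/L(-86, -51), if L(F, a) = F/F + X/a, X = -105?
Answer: -499341/26 ≈ -19205.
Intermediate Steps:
L(F, a) = 1 - 105/a (L(F, a) = F/F - 105/a = 1 - 105/a)
-58746/L(-86, -51) = -58746*(-51/(-105 - 51)) = -58746/((-1/51*(-156))) = -58746/52/17 = -58746*17/52 = -499341/26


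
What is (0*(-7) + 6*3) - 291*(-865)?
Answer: 251733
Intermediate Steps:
(0*(-7) + 6*3) - 291*(-865) = (0 + 18) + 251715 = 18 + 251715 = 251733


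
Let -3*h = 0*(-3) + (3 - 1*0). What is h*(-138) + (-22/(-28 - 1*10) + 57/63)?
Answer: 55654/399 ≈ 139.48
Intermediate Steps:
h = -1 (h = -(0*(-3) + (3 - 1*0))/3 = -(0 + (3 + 0))/3 = -(0 + 3)/3 = -1/3*3 = -1)
h*(-138) + (-22/(-28 - 1*10) + 57/63) = -1*(-138) + (-22/(-28 - 1*10) + 57/63) = 138 + (-22/(-28 - 10) + 57*(1/63)) = 138 + (-22/(-38) + 19/21) = 138 + (-22*(-1/38) + 19/21) = 138 + (11/19 + 19/21) = 138 + 592/399 = 55654/399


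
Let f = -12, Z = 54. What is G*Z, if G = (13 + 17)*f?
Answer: -19440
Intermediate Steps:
G = -360 (G = (13 + 17)*(-12) = 30*(-12) = -360)
G*Z = -360*54 = -19440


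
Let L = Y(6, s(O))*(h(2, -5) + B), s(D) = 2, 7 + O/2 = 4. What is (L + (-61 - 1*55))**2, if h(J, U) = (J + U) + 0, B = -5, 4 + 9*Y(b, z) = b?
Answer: 1123600/81 ≈ 13872.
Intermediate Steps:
O = -6 (O = -14 + 2*4 = -14 + 8 = -6)
Y(b, z) = -4/9 + b/9
h(J, U) = J + U
L = -16/9 (L = (-4/9 + (1/9)*6)*((2 - 5) - 5) = (-4/9 + 2/3)*(-3 - 5) = (2/9)*(-8) = -16/9 ≈ -1.7778)
(L + (-61 - 1*55))**2 = (-16/9 + (-61 - 1*55))**2 = (-16/9 + (-61 - 55))**2 = (-16/9 - 116)**2 = (-1060/9)**2 = 1123600/81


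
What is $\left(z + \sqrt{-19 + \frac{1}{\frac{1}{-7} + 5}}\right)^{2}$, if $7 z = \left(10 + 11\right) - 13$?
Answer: $- \frac{29135}{1666} + \frac{24 i \sqrt{2414}}{119} \approx -17.488 + 9.9091 i$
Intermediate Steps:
$z = \frac{8}{7}$ ($z = \frac{\left(10 + 11\right) - 13}{7} = \frac{21 - 13}{7} = \frac{1}{7} \cdot 8 = \frac{8}{7} \approx 1.1429$)
$\left(z + \sqrt{-19 + \frac{1}{\frac{1}{-7} + 5}}\right)^{2} = \left(\frac{8}{7} + \sqrt{-19 + \frac{1}{\frac{1}{-7} + 5}}\right)^{2} = \left(\frac{8}{7} + \sqrt{-19 + \frac{1}{- \frac{1}{7} + 5}}\right)^{2} = \left(\frac{8}{7} + \sqrt{-19 + \frac{1}{\frac{34}{7}}}\right)^{2} = \left(\frac{8}{7} + \sqrt{-19 + \frac{7}{34}}\right)^{2} = \left(\frac{8}{7} + \sqrt{- \frac{639}{34}}\right)^{2} = \left(\frac{8}{7} + \frac{3 i \sqrt{2414}}{34}\right)^{2}$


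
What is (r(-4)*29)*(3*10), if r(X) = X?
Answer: -3480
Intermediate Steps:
(r(-4)*29)*(3*10) = (-4*29)*(3*10) = -116*30 = -3480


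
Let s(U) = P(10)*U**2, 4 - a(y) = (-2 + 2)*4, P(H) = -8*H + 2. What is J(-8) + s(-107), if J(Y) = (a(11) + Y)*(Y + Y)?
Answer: -892958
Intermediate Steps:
P(H) = 2 - 8*H
a(y) = 4 (a(y) = 4 - (-2 + 2)*4 = 4 - 0*4 = 4 - 1*0 = 4 + 0 = 4)
s(U) = -78*U**2 (s(U) = (2 - 8*10)*U**2 = (2 - 80)*U**2 = -78*U**2)
J(Y) = 2*Y*(4 + Y) (J(Y) = (4 + Y)*(Y + Y) = (4 + Y)*(2*Y) = 2*Y*(4 + Y))
J(-8) + s(-107) = 2*(-8)*(4 - 8) - 78*(-107)**2 = 2*(-8)*(-4) - 78*11449 = 64 - 893022 = -892958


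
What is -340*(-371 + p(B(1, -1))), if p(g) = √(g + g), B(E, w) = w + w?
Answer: 126140 - 680*I ≈ 1.2614e+5 - 680.0*I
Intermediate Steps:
B(E, w) = 2*w
p(g) = √2*√g (p(g) = √(2*g) = √2*√g)
-340*(-371 + p(B(1, -1))) = -340*(-371 + √2*√(2*(-1))) = -340*(-371 + √2*√(-2)) = -340*(-371 + √2*(I*√2)) = -340*(-371 + 2*I) = 126140 - 680*I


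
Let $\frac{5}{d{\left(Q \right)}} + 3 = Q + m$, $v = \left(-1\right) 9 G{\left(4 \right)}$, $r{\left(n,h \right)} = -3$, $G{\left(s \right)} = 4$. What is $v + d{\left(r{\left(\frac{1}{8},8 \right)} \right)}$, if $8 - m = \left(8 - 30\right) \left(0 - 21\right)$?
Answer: $- \frac{3313}{92} \approx -36.011$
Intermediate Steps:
$m = -454$ ($m = 8 - \left(8 - 30\right) \left(0 - 21\right) = 8 - \left(-22\right) \left(-21\right) = 8 - 462 = -454$)
$v = -36$ ($v = \left(-1\right) 9 \cdot 4 = \left(-9\right) 4 = -36$)
$d{\left(Q \right)} = \frac{5}{-457 + Q}$ ($d{\left(Q \right)} = \frac{5}{-3 + \left(Q - 454\right)} = \frac{5}{-3 + \left(-454 + Q\right)} = \frac{5}{-457 + Q}$)
$v + d{\left(r{\left(\frac{1}{8},8 \right)} \right)} = -36 + \frac{5}{-457 - 3} = -36 + \frac{5}{-460} = -36 + 5 \left(- \frac{1}{460}\right) = -36 - \frac{1}{92} = - \frac{3313}{92}$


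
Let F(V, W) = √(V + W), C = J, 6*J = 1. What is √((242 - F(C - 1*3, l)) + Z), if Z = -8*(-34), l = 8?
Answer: √(18504 - 6*√186)/6 ≈ 22.621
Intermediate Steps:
J = ⅙ (J = (⅙)*1 = ⅙ ≈ 0.16667)
C = ⅙ ≈ 0.16667
Z = 272
√((242 - F(C - 1*3, l)) + Z) = √((242 - √((⅙ - 1*3) + 8)) + 272) = √((242 - √((⅙ - 3) + 8)) + 272) = √((242 - √(-17/6 + 8)) + 272) = √((242 - √(31/6)) + 272) = √((242 - √186/6) + 272) = √(514 - √186/6)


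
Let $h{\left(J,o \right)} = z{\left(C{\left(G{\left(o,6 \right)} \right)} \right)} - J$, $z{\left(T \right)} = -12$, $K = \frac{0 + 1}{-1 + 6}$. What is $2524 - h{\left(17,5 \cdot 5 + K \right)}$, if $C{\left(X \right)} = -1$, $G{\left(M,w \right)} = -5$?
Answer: $2553$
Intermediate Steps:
$K = \frac{1}{5}$ ($K = 1 \cdot \frac{1}{5} = \frac{1}{5} \approx 0.2$)
$h{\left(J,o \right)} = -12 - J$
$2524 - h{\left(17,5 \cdot 5 + K \right)} = 2524 - \left(-12 - 17\right) = 2524 - -29 = 2524 + 29 = 2553$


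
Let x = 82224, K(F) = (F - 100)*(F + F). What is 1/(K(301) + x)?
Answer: 1/203226 ≈ 4.9206e-6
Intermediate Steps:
K(F) = 2*F*(-100 + F) (K(F) = (-100 + F)*(2*F) = 2*F*(-100 + F))
1/(K(301) + x) = 1/(2*301*(-100 + 301) + 82224) = 1/(2*301*201 + 82224) = 1/(121002 + 82224) = 1/203226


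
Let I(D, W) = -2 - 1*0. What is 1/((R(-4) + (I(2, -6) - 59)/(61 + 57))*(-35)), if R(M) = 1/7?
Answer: 118/1545 ≈ 0.076375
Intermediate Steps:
I(D, W) = -2 (I(D, W) = -2 + 0 = -2)
R(M) = ⅐
1/((R(-4) + (I(2, -6) - 59)/(61 + 57))*(-35)) = 1/((⅐ + (-2 - 59)/(61 + 57))*(-35)) = 1/((⅐ - 61/118)*(-35)) = 1/(-309/826*(-35)) = 1/(1545/118) = 118/1545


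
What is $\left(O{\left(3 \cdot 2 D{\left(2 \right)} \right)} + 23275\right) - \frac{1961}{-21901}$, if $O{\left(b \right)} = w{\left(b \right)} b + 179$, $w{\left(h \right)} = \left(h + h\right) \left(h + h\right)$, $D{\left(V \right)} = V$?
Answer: $\frac{665047727}{21901} \approx 30366.0$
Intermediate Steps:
$w{\left(h \right)} = 4 h^{2}$ ($w{\left(h \right)} = 2 h 2 h = 4 h^{2}$)
$O{\left(b \right)} = 179 + 4 b^{3}$ ($O{\left(b \right)} = 4 b^{2} b + 179 = 4 b^{3} + 179 = 179 + 4 b^{3}$)
$\left(O{\left(3 \cdot 2 D{\left(2 \right)} \right)} + 23275\right) - \frac{1961}{-21901} = \left(\left(179 + 4 \left(3 \cdot 2 \cdot 2\right)^{3}\right) + 23275\right) - \frac{1961}{-21901} = \left(\left(179 + 4 \left(6 \cdot 2\right)^{3}\right) + 23275\right) - - \frac{1961}{21901} = \left(\left(179 + 4 \cdot 12^{3}\right) + 23275\right) + \frac{1961}{21901} = \left(\left(179 + 4 \cdot 1728\right) + 23275\right) + \frac{1961}{21901} = \left(\left(179 + 6912\right) + 23275\right) + \frac{1961}{21901} = \left(7091 + 23275\right) + \frac{1961}{21901} = 30366 + \frac{1961}{21901} = \frac{665047727}{21901}$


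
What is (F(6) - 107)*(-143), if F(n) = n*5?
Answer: 11011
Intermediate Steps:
F(n) = 5*n
(F(6) - 107)*(-143) = (5*6 - 107)*(-143) = (30 - 107)*(-143) = -77*(-143) = 11011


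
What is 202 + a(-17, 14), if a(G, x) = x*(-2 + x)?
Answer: 370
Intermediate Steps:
202 + a(-17, 14) = 202 + 14*(-2 + 14) = 202 + 14*12 = 202 + 168 = 370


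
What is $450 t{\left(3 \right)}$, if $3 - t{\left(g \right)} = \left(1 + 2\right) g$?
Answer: $-2700$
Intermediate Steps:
$t{\left(g \right)} = 3 - 3 g$ ($t{\left(g \right)} = 3 - \left(1 + 2\right) g = 3 - 3 g$)
$450 t{\left(3 \right)} = 450 \left(3 - 9\right) = 450 \left(-6\right) = -2700$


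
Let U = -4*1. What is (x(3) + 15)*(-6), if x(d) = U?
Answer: -66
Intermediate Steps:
U = -4
x(d) = -4
(x(3) + 15)*(-6) = (-4 + 15)*(-6) = 11*(-6) = -66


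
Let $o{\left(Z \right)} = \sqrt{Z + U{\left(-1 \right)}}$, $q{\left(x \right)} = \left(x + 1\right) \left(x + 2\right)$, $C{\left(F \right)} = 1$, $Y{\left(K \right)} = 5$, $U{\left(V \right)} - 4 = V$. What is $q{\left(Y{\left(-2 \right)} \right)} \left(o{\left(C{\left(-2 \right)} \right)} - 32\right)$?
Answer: $-1260$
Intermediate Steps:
$U{\left(V \right)} = 4 + V$
$q{\left(x \right)} = \left(1 + x\right) \left(2 + x\right)$
$o{\left(Z \right)} = \sqrt{3 + Z}$ ($o{\left(Z \right)} = \sqrt{Z + \left(4 - 1\right)} = \sqrt{Z + 3} = \sqrt{3 + Z}$)
$q{\left(Y{\left(-2 \right)} \right)} \left(o{\left(C{\left(-2 \right)} \right)} - 32\right) = \left(2 + 5^{2} + 3 \cdot 5\right) \left(\sqrt{3 + 1} - 32\right) = \left(2 + 25 + 15\right) \left(\sqrt{4} - 32\right) = 42 \left(2 - 32\right) = 42 \left(-30\right) = -1260$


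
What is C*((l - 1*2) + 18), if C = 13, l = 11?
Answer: 351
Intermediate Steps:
C*((l - 1*2) + 18) = 13*((11 - 1*2) + 18) = 13*((11 - 2) + 18) = 13*(9 + 18) = 13*27 = 351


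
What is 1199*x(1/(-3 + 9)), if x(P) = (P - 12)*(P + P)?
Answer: -85129/18 ≈ -4729.4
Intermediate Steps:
x(P) = 2*P*(-12 + P) (x(P) = (-12 + P)*(2*P) = 2*P*(-12 + P))
1199*x(1/(-3 + 9)) = 1199*(2*(-12 + 1/(-3 + 9))/(-3 + 9)) = 1199*(2*(-12 + 1/6)/6) = 1199*(2*(1/6)*(-12 + 1/6)) = 1199*(2*(1/6)*(-71/6)) = 1199*(-71/18) = -85129/18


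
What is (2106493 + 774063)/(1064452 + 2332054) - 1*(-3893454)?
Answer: 6612071376140/1698253 ≈ 3.8935e+6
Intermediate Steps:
(2106493 + 774063)/(1064452 + 2332054) - 1*(-3893454) = 2880556/3396506 + 3893454 = 2880556*(1/3396506) + 3893454 = 1440278/1698253 + 3893454 = 6612071376140/1698253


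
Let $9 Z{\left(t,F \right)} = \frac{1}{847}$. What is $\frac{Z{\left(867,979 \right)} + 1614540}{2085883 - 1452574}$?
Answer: $\frac{12307638421}{4827714507} \approx 2.5494$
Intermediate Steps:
$Z{\left(t,F \right)} = \frac{1}{7623}$ ($Z{\left(t,F \right)} = \frac{1}{9 \cdot 847} = \frac{1}{9} \cdot \frac{1}{847} = \frac{1}{7623}$)
$\frac{Z{\left(867,979 \right)} + 1614540}{2085883 - 1452574} = \frac{\frac{1}{7623} + 1614540}{2085883 - 1452574} = \frac{12307638421}{7623 \cdot 633309} = \frac{12307638421}{7623} \cdot \frac{1}{633309} = \frac{12307638421}{4827714507}$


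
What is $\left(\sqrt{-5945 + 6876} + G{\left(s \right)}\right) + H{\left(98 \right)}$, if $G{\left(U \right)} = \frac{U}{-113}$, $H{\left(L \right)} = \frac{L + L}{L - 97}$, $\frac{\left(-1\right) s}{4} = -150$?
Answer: $\frac{21548}{113} + 7 \sqrt{19} \approx 221.2$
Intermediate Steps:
$s = 600$ ($s = \left(-4\right) \left(-150\right) = 600$)
$H{\left(L \right)} = \frac{2 L}{-97 + L}$
$G{\left(U \right)} = - \frac{U}{113}$ ($G{\left(U \right)} = U \left(- \frac{1}{113}\right) = - \frac{U}{113}$)
$\left(\sqrt{-5945 + 6876} + G{\left(s \right)}\right) + H{\left(98 \right)} = \left(\sqrt{-5945 + 6876} - \frac{600}{113}\right) + 2 \cdot 98 \frac{1}{-97 + 98} = \left(\sqrt{931} - \frac{600}{113}\right) + 2 \cdot 98 \cdot 1^{-1} = \left(7 \sqrt{19} - \frac{600}{113}\right) + 2 \cdot 98 \cdot 1 = \left(- \frac{600}{113} + 7 \sqrt{19}\right) + 196 = \frac{21548}{113} + 7 \sqrt{19}$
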